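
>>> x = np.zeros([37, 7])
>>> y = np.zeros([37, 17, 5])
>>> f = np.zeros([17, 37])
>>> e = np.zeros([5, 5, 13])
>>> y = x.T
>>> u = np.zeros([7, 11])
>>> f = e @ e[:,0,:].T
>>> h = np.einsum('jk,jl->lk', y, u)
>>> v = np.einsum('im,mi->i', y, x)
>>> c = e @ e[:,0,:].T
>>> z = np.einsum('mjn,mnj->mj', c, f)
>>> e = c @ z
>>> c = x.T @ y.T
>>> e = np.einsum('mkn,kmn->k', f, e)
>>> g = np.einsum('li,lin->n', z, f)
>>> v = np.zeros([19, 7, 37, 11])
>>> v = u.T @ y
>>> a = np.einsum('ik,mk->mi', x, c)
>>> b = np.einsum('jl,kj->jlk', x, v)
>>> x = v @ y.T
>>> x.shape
(11, 7)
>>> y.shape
(7, 37)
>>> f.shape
(5, 5, 5)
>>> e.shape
(5,)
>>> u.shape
(7, 11)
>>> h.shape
(11, 37)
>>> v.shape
(11, 37)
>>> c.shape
(7, 7)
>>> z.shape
(5, 5)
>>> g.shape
(5,)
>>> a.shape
(7, 37)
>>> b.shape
(37, 7, 11)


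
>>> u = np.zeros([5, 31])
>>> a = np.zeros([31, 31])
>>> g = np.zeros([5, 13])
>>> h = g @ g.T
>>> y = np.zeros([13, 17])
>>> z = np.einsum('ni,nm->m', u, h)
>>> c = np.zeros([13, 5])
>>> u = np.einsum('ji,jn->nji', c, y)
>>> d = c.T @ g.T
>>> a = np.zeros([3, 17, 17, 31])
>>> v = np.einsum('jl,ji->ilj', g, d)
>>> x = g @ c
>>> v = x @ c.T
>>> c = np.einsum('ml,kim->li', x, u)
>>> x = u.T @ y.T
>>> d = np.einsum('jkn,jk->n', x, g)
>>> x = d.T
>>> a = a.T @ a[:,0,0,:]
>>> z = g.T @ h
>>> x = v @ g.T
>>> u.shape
(17, 13, 5)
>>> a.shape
(31, 17, 17, 31)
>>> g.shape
(5, 13)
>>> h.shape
(5, 5)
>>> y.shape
(13, 17)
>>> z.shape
(13, 5)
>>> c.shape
(5, 13)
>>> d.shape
(13,)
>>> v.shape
(5, 13)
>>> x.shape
(5, 5)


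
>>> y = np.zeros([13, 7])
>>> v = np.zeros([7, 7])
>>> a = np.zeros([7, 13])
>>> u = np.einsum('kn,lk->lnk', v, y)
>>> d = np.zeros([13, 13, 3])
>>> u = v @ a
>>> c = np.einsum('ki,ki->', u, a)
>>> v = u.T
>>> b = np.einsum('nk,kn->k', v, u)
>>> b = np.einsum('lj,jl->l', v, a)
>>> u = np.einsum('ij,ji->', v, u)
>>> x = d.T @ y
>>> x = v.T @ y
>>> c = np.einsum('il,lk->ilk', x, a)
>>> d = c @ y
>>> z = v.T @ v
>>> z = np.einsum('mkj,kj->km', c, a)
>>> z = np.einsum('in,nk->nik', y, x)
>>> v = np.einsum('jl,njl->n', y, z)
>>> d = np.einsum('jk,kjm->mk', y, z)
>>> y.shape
(13, 7)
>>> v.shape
(7,)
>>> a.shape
(7, 13)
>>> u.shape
()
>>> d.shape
(7, 7)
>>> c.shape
(7, 7, 13)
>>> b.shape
(13,)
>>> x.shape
(7, 7)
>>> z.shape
(7, 13, 7)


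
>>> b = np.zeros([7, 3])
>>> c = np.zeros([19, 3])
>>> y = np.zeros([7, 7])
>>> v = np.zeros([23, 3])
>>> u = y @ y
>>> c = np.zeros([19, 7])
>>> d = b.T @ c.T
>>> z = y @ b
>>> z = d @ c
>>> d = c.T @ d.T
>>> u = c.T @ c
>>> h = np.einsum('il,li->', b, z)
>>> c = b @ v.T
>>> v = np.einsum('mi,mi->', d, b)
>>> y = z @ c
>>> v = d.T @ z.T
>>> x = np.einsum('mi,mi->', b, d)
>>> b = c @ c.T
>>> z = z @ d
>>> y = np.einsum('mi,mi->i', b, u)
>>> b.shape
(7, 7)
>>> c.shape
(7, 23)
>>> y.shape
(7,)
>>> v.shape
(3, 3)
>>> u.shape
(7, 7)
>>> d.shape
(7, 3)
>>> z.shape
(3, 3)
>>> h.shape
()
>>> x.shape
()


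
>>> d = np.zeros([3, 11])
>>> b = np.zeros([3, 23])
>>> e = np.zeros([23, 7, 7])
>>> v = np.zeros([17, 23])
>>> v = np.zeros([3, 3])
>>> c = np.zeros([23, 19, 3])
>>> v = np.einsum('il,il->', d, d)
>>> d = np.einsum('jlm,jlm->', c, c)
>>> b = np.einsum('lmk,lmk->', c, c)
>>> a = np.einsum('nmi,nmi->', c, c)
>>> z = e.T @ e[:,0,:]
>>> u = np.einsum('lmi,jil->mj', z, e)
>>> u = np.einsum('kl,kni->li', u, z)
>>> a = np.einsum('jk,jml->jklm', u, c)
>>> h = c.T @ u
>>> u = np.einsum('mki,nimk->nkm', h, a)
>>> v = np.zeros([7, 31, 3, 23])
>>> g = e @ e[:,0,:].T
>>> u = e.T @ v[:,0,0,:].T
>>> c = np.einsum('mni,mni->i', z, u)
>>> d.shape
()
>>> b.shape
()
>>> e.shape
(23, 7, 7)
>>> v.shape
(7, 31, 3, 23)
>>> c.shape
(7,)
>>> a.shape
(23, 7, 3, 19)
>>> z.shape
(7, 7, 7)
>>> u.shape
(7, 7, 7)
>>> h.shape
(3, 19, 7)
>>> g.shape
(23, 7, 23)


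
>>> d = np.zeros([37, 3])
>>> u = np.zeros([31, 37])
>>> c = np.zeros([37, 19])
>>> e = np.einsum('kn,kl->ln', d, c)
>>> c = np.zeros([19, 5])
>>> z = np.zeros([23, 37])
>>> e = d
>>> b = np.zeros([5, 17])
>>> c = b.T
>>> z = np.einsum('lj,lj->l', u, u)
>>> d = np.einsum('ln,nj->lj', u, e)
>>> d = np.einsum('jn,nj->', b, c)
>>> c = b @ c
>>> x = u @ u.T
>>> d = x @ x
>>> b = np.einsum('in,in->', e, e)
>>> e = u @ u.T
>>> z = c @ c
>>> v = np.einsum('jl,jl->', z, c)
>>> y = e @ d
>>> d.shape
(31, 31)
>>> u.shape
(31, 37)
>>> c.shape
(5, 5)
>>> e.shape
(31, 31)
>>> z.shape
(5, 5)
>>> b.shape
()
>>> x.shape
(31, 31)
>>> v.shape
()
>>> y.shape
(31, 31)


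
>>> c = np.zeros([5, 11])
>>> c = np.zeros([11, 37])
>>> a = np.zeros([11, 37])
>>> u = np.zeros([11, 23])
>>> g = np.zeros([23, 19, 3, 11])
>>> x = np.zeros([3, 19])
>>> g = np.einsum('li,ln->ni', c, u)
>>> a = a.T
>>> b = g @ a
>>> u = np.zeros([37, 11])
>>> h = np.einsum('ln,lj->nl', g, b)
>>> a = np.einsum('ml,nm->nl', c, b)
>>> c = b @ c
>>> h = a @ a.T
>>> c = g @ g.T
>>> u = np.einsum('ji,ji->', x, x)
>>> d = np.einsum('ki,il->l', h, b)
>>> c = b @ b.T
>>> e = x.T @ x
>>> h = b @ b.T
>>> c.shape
(23, 23)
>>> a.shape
(23, 37)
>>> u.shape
()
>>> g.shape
(23, 37)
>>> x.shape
(3, 19)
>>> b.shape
(23, 11)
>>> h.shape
(23, 23)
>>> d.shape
(11,)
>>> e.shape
(19, 19)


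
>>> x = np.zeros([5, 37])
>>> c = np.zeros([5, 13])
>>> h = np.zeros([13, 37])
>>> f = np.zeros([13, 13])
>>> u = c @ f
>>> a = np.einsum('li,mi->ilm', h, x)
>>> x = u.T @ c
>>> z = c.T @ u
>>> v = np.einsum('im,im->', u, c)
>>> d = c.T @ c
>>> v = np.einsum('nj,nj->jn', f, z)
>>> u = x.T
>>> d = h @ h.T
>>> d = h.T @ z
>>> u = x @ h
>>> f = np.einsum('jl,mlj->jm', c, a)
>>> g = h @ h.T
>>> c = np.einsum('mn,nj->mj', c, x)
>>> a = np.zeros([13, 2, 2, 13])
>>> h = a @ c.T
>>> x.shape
(13, 13)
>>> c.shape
(5, 13)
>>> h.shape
(13, 2, 2, 5)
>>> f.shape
(5, 37)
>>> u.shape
(13, 37)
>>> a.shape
(13, 2, 2, 13)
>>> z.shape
(13, 13)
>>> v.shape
(13, 13)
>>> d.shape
(37, 13)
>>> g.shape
(13, 13)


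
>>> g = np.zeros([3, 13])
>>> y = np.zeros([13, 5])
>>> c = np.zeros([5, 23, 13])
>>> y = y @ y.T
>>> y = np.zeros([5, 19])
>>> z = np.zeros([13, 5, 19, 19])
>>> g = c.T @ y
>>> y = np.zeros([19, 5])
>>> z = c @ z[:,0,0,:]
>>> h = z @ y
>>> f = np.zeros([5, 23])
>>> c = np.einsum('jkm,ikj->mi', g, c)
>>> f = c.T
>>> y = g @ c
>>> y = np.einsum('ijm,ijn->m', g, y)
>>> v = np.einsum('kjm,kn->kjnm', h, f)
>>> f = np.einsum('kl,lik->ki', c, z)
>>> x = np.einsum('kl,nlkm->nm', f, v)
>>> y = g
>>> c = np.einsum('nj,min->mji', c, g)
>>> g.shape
(13, 23, 19)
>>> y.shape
(13, 23, 19)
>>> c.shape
(13, 5, 23)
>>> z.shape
(5, 23, 19)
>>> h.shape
(5, 23, 5)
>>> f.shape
(19, 23)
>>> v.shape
(5, 23, 19, 5)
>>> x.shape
(5, 5)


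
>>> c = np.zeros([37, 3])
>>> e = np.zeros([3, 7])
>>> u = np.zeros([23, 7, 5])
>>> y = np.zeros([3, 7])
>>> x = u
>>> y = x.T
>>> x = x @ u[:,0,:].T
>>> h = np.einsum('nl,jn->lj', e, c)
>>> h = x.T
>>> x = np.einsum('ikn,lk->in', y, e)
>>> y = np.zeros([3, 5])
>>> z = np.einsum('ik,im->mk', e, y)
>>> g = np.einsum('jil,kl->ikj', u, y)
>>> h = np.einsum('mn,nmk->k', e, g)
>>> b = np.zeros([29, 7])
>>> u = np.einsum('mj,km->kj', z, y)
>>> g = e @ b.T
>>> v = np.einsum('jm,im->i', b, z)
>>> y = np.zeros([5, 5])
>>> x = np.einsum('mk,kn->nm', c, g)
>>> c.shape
(37, 3)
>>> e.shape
(3, 7)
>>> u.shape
(3, 7)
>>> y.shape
(5, 5)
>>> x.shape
(29, 37)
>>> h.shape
(23,)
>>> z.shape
(5, 7)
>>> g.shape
(3, 29)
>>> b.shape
(29, 7)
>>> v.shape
(5,)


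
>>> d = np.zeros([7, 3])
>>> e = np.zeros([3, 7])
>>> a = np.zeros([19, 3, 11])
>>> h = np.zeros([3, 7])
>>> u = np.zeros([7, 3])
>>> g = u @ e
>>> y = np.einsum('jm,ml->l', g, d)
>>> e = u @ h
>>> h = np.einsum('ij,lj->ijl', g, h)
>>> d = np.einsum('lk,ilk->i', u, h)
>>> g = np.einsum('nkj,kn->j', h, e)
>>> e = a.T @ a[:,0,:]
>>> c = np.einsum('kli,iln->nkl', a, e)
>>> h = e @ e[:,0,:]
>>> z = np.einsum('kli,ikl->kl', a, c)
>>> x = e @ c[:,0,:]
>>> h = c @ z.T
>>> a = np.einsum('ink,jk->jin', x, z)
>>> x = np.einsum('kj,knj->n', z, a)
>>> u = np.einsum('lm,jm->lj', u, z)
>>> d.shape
(7,)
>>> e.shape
(11, 3, 11)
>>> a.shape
(19, 11, 3)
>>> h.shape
(11, 19, 19)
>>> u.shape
(7, 19)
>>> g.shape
(3,)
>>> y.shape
(3,)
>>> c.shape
(11, 19, 3)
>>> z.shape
(19, 3)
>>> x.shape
(11,)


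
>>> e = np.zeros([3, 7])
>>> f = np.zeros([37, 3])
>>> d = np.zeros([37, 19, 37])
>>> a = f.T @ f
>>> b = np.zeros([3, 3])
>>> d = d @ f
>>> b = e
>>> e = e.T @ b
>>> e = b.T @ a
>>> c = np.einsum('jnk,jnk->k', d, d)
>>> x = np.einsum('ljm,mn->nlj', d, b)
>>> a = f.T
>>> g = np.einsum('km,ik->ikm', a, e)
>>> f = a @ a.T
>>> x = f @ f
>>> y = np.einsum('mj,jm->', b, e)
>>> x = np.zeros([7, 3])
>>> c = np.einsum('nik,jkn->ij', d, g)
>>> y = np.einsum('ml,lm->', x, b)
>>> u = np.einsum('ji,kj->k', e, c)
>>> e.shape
(7, 3)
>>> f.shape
(3, 3)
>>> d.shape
(37, 19, 3)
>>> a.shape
(3, 37)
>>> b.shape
(3, 7)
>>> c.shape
(19, 7)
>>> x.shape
(7, 3)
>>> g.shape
(7, 3, 37)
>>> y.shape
()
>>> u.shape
(19,)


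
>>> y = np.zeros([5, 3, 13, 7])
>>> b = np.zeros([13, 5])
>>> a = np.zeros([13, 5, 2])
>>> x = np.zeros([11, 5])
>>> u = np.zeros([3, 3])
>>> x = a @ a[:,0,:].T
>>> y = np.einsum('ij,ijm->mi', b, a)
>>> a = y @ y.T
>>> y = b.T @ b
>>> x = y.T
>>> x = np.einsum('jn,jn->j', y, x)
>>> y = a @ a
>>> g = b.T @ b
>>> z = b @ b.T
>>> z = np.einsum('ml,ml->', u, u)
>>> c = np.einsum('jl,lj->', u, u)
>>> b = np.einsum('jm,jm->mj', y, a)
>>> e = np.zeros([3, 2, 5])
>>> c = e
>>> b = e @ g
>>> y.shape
(2, 2)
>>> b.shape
(3, 2, 5)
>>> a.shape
(2, 2)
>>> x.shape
(5,)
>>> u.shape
(3, 3)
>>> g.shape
(5, 5)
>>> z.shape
()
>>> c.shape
(3, 2, 5)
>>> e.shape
(3, 2, 5)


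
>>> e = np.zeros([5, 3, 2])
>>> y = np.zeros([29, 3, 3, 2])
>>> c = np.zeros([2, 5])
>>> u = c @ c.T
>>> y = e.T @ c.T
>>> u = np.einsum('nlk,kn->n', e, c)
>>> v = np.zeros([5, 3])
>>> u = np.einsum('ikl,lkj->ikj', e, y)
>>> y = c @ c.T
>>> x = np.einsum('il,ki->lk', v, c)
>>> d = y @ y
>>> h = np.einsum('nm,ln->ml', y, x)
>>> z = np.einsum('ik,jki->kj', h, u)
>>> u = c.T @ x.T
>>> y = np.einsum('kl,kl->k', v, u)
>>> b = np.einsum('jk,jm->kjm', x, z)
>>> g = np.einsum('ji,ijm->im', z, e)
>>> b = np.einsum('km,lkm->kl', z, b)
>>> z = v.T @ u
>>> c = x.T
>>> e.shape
(5, 3, 2)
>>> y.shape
(5,)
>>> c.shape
(2, 3)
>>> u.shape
(5, 3)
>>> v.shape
(5, 3)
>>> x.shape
(3, 2)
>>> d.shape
(2, 2)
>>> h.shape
(2, 3)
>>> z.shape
(3, 3)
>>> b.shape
(3, 2)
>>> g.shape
(5, 2)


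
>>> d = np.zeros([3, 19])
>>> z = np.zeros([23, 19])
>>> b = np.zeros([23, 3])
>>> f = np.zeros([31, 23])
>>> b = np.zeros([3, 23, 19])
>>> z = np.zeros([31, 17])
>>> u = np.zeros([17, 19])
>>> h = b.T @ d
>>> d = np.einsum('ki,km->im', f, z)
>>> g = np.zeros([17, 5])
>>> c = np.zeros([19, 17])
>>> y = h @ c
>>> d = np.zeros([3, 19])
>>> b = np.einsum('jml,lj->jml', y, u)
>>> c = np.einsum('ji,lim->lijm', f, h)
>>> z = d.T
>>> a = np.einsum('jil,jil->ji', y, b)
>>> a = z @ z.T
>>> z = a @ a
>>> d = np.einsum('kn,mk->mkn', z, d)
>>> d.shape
(3, 19, 19)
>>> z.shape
(19, 19)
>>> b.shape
(19, 23, 17)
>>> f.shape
(31, 23)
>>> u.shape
(17, 19)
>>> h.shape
(19, 23, 19)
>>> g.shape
(17, 5)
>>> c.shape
(19, 23, 31, 19)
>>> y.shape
(19, 23, 17)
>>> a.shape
(19, 19)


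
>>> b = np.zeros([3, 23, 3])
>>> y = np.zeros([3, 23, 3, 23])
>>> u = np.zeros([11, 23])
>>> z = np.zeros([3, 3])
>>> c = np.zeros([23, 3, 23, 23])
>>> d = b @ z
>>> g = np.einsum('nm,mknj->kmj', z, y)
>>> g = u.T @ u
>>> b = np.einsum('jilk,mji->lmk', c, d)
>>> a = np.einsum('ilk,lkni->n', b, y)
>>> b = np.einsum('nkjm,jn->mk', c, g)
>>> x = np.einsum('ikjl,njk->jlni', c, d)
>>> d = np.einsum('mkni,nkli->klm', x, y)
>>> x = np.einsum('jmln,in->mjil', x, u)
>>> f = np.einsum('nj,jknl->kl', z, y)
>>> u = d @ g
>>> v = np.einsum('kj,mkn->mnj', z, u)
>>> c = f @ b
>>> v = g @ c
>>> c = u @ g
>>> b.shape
(23, 3)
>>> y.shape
(3, 23, 3, 23)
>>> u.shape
(23, 3, 23)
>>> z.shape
(3, 3)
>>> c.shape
(23, 3, 23)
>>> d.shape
(23, 3, 23)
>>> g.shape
(23, 23)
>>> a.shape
(3,)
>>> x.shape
(23, 23, 11, 3)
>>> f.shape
(23, 23)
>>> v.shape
(23, 3)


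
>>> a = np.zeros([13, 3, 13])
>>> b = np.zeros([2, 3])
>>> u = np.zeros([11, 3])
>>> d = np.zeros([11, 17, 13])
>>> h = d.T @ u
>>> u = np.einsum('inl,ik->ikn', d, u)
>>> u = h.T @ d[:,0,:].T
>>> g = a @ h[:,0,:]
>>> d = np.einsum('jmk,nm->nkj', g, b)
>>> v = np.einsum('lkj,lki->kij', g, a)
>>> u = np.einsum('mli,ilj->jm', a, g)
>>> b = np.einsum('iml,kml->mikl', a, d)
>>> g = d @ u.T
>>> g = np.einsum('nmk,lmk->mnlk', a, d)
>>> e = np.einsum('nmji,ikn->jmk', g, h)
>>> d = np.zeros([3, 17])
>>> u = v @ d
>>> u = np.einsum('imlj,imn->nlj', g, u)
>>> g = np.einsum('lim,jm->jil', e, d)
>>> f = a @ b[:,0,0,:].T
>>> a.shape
(13, 3, 13)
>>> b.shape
(3, 13, 2, 13)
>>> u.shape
(17, 2, 13)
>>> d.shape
(3, 17)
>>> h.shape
(13, 17, 3)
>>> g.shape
(3, 13, 2)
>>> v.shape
(3, 13, 3)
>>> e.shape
(2, 13, 17)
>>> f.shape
(13, 3, 3)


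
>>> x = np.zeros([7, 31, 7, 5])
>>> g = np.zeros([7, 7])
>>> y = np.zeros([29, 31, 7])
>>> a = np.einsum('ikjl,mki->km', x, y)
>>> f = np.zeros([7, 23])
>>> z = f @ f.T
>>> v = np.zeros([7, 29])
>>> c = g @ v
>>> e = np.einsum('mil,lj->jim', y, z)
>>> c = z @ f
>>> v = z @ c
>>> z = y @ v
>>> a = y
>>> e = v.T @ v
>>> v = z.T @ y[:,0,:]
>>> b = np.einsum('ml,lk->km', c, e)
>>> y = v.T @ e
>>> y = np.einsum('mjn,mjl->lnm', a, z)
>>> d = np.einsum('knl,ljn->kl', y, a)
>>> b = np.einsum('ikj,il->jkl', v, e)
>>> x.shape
(7, 31, 7, 5)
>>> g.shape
(7, 7)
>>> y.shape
(23, 7, 29)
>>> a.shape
(29, 31, 7)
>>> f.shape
(7, 23)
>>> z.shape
(29, 31, 23)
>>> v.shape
(23, 31, 7)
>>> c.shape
(7, 23)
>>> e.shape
(23, 23)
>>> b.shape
(7, 31, 23)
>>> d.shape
(23, 29)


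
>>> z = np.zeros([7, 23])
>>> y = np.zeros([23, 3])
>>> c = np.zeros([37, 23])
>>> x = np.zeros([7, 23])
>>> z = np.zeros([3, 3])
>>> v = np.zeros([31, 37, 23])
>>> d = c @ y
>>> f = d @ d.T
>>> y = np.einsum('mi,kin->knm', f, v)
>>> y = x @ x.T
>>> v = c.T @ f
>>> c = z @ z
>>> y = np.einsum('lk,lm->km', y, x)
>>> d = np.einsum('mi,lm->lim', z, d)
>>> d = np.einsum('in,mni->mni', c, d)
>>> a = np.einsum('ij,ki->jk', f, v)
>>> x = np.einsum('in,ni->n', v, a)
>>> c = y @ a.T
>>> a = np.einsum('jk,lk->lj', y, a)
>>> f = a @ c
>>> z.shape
(3, 3)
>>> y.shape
(7, 23)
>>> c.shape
(7, 37)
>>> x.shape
(37,)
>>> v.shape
(23, 37)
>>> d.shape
(37, 3, 3)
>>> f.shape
(37, 37)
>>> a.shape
(37, 7)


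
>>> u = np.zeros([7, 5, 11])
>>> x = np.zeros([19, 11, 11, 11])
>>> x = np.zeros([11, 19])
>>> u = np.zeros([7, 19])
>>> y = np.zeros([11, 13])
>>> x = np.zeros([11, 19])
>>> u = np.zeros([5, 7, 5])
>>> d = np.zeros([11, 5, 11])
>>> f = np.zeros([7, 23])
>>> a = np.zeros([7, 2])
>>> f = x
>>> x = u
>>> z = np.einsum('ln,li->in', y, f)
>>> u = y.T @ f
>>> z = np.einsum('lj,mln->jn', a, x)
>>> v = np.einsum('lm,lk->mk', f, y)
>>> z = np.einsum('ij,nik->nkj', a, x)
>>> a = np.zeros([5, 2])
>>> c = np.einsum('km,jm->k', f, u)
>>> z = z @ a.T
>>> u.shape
(13, 19)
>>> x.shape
(5, 7, 5)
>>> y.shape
(11, 13)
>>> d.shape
(11, 5, 11)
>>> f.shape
(11, 19)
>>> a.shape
(5, 2)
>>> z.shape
(5, 5, 5)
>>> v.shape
(19, 13)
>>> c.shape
(11,)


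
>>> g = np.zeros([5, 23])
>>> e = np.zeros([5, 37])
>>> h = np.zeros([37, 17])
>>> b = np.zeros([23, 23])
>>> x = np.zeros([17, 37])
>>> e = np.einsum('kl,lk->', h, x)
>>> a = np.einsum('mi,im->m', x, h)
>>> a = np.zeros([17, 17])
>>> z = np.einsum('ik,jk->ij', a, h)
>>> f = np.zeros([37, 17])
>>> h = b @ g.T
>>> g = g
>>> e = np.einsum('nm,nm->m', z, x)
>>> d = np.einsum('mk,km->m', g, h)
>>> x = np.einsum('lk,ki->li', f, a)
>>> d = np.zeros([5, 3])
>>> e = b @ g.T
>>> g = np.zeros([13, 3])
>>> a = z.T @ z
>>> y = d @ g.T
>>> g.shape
(13, 3)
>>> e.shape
(23, 5)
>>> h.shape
(23, 5)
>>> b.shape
(23, 23)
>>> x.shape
(37, 17)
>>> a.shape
(37, 37)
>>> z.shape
(17, 37)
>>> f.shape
(37, 17)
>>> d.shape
(5, 3)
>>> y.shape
(5, 13)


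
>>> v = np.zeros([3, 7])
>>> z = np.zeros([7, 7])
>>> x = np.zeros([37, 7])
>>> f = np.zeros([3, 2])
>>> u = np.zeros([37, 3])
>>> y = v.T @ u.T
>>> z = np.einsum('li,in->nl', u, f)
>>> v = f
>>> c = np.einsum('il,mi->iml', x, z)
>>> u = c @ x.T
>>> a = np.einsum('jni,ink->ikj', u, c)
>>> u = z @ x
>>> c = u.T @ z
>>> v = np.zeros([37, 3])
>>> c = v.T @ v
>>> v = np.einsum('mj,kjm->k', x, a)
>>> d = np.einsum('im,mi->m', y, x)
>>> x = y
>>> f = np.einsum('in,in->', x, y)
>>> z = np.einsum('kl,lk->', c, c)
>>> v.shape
(37,)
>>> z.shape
()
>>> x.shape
(7, 37)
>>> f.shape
()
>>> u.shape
(2, 7)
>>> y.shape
(7, 37)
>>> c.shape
(3, 3)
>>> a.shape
(37, 7, 37)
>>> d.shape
(37,)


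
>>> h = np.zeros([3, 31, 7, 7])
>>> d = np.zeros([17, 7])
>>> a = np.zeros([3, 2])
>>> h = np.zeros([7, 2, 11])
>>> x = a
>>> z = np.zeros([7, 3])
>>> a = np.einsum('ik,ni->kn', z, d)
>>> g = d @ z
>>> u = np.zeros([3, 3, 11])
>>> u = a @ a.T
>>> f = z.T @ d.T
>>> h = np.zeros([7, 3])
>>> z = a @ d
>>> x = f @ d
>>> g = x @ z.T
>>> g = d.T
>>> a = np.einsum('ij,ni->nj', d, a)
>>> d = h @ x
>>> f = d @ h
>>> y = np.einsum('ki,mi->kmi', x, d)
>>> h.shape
(7, 3)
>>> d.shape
(7, 7)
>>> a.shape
(3, 7)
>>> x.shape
(3, 7)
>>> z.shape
(3, 7)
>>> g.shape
(7, 17)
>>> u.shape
(3, 3)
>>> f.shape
(7, 3)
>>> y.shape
(3, 7, 7)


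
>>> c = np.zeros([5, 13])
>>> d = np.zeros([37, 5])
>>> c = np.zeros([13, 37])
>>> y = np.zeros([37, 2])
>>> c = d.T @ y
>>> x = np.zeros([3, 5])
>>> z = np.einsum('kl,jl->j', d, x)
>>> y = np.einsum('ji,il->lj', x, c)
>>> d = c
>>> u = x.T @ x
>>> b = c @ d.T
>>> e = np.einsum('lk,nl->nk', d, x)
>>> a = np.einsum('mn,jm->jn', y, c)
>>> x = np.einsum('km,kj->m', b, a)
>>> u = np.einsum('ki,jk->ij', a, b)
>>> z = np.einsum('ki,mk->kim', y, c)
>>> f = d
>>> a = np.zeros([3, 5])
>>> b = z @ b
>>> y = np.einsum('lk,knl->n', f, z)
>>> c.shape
(5, 2)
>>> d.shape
(5, 2)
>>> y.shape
(3,)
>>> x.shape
(5,)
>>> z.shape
(2, 3, 5)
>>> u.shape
(3, 5)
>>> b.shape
(2, 3, 5)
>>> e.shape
(3, 2)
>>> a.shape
(3, 5)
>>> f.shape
(5, 2)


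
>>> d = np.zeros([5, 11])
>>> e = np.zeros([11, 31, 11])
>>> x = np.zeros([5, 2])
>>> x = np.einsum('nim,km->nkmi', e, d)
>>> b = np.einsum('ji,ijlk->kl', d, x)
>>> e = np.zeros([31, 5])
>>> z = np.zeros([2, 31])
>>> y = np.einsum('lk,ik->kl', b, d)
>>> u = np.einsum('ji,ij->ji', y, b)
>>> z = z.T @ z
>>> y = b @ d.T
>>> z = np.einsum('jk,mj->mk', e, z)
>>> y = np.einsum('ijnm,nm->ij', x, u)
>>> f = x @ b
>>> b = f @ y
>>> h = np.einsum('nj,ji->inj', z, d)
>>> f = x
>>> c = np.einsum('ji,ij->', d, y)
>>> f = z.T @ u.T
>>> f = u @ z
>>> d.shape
(5, 11)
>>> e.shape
(31, 5)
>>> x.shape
(11, 5, 11, 31)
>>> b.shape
(11, 5, 11, 5)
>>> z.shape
(31, 5)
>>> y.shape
(11, 5)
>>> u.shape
(11, 31)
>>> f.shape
(11, 5)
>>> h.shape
(11, 31, 5)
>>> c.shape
()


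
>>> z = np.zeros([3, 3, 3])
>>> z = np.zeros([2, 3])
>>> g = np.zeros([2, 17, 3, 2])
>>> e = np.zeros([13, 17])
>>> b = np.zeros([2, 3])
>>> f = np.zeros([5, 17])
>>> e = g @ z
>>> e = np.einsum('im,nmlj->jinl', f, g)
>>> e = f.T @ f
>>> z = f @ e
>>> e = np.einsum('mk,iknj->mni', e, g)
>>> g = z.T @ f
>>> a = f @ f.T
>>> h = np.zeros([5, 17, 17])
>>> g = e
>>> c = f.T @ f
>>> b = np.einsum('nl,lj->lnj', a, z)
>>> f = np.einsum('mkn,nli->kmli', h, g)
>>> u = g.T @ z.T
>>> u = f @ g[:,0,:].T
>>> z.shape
(5, 17)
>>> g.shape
(17, 3, 2)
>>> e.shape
(17, 3, 2)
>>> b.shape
(5, 5, 17)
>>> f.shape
(17, 5, 3, 2)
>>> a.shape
(5, 5)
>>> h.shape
(5, 17, 17)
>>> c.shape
(17, 17)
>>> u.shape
(17, 5, 3, 17)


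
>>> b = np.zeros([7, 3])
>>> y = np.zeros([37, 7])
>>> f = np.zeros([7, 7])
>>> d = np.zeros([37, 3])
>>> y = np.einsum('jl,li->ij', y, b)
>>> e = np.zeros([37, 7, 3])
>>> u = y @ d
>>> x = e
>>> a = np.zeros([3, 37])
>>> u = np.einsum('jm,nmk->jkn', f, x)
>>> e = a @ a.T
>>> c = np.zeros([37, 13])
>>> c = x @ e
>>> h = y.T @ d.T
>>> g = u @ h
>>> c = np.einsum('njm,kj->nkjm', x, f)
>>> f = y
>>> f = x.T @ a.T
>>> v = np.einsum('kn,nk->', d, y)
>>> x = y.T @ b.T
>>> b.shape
(7, 3)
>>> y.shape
(3, 37)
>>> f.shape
(3, 7, 3)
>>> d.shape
(37, 3)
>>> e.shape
(3, 3)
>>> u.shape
(7, 3, 37)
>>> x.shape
(37, 7)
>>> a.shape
(3, 37)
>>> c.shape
(37, 7, 7, 3)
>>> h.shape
(37, 37)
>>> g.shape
(7, 3, 37)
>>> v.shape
()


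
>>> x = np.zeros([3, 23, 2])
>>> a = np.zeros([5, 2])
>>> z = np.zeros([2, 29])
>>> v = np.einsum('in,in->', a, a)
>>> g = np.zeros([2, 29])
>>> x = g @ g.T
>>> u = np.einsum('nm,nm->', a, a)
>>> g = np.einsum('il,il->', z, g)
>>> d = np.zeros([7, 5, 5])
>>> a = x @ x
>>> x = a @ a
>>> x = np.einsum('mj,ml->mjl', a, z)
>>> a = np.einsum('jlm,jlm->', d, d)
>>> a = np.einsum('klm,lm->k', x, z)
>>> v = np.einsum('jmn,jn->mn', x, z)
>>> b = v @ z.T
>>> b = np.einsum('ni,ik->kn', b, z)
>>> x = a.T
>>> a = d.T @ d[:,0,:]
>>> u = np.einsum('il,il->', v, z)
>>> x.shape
(2,)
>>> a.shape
(5, 5, 5)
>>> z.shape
(2, 29)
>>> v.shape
(2, 29)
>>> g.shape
()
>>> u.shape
()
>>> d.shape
(7, 5, 5)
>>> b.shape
(29, 2)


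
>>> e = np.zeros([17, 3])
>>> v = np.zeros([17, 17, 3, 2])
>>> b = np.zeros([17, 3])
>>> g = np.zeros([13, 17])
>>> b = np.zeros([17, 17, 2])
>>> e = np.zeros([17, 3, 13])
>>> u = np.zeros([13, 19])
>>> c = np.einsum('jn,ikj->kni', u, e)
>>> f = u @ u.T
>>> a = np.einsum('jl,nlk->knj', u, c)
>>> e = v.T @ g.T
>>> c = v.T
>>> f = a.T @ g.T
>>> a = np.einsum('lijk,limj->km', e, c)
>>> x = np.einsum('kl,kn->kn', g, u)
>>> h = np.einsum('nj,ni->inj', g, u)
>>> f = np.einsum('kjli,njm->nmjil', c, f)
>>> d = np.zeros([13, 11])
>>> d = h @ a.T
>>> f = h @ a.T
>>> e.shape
(2, 3, 17, 13)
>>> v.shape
(17, 17, 3, 2)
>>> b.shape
(17, 17, 2)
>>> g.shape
(13, 17)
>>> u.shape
(13, 19)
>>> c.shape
(2, 3, 17, 17)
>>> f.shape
(19, 13, 13)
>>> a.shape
(13, 17)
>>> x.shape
(13, 19)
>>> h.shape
(19, 13, 17)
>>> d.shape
(19, 13, 13)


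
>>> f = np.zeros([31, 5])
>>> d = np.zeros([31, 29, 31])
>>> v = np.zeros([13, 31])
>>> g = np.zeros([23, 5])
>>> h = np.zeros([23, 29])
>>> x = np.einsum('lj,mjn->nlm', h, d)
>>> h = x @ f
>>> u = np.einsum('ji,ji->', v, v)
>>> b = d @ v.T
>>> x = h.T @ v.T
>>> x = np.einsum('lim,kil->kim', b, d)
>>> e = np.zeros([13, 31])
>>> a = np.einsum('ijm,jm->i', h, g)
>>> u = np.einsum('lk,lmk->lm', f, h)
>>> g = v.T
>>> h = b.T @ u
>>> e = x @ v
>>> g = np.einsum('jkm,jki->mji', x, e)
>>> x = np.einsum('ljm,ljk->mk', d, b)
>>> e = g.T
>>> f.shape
(31, 5)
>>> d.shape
(31, 29, 31)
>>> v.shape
(13, 31)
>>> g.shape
(13, 31, 31)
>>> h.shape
(13, 29, 23)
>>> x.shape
(31, 13)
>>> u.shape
(31, 23)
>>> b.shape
(31, 29, 13)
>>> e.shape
(31, 31, 13)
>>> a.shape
(31,)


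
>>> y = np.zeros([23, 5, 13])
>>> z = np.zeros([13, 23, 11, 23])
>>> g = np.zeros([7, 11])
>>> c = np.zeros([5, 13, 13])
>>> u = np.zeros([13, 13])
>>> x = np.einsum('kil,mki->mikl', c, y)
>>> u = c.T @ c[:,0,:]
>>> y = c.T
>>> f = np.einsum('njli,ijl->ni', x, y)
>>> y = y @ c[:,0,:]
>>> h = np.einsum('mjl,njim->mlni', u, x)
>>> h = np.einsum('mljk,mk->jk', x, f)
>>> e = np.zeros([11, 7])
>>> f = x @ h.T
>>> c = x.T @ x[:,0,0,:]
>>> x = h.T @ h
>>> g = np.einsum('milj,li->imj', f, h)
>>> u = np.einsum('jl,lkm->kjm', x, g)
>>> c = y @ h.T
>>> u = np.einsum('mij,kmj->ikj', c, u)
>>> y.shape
(13, 13, 13)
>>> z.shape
(13, 23, 11, 23)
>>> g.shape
(13, 23, 5)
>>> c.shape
(13, 13, 5)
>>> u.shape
(13, 23, 5)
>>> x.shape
(13, 13)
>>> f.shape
(23, 13, 5, 5)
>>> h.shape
(5, 13)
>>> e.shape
(11, 7)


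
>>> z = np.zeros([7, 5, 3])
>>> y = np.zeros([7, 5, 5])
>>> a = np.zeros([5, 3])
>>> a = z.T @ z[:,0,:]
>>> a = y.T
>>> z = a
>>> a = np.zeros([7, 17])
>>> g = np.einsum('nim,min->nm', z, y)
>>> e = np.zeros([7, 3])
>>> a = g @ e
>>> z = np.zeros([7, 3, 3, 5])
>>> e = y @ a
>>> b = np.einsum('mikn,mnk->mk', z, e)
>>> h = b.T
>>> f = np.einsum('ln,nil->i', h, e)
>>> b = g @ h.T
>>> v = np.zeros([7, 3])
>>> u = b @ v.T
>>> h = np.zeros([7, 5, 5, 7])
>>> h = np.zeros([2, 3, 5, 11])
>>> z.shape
(7, 3, 3, 5)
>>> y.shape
(7, 5, 5)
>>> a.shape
(5, 3)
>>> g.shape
(5, 7)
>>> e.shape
(7, 5, 3)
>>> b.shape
(5, 3)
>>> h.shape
(2, 3, 5, 11)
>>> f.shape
(5,)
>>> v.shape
(7, 3)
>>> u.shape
(5, 7)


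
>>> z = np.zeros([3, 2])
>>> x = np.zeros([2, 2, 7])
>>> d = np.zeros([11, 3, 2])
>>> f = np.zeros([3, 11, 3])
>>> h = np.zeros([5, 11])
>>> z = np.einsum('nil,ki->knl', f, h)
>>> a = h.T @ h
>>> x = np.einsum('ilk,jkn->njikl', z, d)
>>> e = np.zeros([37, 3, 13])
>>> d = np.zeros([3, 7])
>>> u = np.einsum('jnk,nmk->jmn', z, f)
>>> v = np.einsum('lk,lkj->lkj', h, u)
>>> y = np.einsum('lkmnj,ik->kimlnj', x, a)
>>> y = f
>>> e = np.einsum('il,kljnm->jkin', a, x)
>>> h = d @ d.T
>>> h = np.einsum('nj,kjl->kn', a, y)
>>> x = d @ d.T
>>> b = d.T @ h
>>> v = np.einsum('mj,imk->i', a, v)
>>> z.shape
(5, 3, 3)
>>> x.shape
(3, 3)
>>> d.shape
(3, 7)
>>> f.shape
(3, 11, 3)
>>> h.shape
(3, 11)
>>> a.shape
(11, 11)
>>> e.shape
(5, 2, 11, 3)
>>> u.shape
(5, 11, 3)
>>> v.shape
(5,)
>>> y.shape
(3, 11, 3)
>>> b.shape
(7, 11)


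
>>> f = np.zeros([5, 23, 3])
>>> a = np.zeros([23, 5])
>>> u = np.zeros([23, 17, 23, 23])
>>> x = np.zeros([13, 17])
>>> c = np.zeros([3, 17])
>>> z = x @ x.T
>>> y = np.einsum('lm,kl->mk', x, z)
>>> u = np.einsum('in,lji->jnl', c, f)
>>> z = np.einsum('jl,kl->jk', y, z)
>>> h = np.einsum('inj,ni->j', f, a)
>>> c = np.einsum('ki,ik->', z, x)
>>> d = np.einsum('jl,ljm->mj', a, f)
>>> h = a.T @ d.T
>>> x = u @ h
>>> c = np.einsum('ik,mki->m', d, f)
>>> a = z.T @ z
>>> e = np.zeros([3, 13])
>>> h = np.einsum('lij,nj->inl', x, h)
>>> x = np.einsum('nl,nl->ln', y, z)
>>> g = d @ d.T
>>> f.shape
(5, 23, 3)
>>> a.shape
(13, 13)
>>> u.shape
(23, 17, 5)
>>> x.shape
(13, 17)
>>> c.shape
(5,)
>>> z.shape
(17, 13)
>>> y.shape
(17, 13)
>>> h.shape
(17, 5, 23)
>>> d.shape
(3, 23)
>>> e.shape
(3, 13)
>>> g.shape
(3, 3)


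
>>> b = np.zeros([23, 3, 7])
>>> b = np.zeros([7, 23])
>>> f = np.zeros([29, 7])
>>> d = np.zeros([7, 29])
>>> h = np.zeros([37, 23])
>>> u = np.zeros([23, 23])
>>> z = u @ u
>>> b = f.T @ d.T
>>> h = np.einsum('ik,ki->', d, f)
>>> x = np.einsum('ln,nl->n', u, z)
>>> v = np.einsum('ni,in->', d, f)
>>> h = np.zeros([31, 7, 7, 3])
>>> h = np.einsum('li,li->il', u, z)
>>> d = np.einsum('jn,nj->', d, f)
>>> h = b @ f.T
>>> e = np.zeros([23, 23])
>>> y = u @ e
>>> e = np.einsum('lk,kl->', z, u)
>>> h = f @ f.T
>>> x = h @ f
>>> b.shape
(7, 7)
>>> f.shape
(29, 7)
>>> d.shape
()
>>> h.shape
(29, 29)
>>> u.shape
(23, 23)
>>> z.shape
(23, 23)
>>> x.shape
(29, 7)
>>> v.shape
()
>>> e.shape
()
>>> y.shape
(23, 23)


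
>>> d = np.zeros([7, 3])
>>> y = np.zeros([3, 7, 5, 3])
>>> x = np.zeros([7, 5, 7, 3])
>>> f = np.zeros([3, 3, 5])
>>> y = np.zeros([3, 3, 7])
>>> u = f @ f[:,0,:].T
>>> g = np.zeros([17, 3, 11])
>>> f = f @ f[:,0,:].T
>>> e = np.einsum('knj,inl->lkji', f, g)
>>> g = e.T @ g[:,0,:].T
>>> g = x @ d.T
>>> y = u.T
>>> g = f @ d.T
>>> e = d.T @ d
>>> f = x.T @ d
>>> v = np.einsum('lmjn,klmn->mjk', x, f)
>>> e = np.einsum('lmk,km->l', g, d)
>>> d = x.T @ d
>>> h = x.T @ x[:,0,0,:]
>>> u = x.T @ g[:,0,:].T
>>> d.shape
(3, 7, 5, 3)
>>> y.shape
(3, 3, 3)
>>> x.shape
(7, 5, 7, 3)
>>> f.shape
(3, 7, 5, 3)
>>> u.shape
(3, 7, 5, 3)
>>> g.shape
(3, 3, 7)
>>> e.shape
(3,)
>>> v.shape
(5, 7, 3)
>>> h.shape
(3, 7, 5, 3)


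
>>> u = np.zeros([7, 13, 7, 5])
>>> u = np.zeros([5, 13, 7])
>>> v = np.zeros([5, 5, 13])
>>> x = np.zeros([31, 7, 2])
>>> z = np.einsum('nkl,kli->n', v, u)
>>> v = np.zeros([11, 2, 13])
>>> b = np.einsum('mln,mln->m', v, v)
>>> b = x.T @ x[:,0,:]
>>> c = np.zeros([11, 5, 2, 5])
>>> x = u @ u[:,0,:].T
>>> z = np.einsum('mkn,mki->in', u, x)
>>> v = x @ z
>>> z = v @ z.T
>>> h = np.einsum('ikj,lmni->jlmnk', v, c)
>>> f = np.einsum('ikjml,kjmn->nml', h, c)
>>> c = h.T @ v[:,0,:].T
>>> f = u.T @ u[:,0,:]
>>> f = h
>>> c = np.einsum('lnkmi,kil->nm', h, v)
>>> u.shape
(5, 13, 7)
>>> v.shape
(5, 13, 7)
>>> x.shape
(5, 13, 5)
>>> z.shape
(5, 13, 5)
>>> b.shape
(2, 7, 2)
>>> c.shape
(11, 2)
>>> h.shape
(7, 11, 5, 2, 13)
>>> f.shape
(7, 11, 5, 2, 13)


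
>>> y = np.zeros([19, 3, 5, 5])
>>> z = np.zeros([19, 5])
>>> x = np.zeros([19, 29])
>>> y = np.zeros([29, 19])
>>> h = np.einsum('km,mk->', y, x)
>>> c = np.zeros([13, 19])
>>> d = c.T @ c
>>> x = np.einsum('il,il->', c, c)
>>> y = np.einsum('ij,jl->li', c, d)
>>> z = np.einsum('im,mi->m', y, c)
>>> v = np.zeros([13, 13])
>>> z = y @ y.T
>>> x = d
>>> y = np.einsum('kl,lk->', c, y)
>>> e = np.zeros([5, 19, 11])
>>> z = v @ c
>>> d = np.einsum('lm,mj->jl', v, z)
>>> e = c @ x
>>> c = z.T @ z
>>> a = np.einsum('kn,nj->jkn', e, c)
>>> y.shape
()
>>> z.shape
(13, 19)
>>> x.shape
(19, 19)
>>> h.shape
()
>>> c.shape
(19, 19)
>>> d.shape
(19, 13)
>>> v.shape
(13, 13)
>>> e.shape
(13, 19)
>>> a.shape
(19, 13, 19)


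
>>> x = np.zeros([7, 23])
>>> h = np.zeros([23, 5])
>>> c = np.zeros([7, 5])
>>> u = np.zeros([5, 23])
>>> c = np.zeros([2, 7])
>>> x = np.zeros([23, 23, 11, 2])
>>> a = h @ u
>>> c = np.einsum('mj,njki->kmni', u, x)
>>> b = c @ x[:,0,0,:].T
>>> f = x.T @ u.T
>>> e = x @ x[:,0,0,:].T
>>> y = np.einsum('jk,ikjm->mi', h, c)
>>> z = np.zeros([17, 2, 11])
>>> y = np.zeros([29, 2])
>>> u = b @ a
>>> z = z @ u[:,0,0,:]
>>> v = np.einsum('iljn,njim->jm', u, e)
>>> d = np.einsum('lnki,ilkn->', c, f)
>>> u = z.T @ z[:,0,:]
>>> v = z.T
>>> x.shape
(23, 23, 11, 2)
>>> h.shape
(23, 5)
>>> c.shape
(11, 5, 23, 2)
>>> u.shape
(23, 2, 23)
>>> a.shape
(23, 23)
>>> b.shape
(11, 5, 23, 23)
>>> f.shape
(2, 11, 23, 5)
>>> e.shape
(23, 23, 11, 23)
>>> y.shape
(29, 2)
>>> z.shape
(17, 2, 23)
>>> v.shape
(23, 2, 17)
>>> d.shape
()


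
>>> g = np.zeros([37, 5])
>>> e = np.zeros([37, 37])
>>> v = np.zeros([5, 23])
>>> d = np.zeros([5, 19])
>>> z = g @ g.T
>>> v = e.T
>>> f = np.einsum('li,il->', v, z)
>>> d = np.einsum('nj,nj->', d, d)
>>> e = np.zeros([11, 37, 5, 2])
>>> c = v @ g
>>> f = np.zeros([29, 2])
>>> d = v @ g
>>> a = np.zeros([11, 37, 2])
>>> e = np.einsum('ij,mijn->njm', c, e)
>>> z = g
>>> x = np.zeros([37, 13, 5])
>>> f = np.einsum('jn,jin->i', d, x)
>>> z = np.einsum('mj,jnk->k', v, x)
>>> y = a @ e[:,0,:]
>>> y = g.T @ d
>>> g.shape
(37, 5)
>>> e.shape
(2, 5, 11)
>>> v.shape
(37, 37)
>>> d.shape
(37, 5)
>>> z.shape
(5,)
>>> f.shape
(13,)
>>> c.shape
(37, 5)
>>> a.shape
(11, 37, 2)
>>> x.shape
(37, 13, 5)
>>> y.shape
(5, 5)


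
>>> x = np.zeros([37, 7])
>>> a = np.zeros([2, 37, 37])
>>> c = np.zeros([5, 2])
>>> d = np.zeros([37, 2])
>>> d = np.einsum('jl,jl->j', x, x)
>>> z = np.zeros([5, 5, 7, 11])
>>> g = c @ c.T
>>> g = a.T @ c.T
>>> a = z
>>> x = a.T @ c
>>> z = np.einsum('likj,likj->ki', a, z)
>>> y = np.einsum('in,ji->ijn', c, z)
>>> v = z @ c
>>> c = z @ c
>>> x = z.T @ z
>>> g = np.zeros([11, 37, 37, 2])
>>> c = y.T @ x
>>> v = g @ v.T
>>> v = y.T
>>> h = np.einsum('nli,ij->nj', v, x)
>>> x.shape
(5, 5)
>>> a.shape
(5, 5, 7, 11)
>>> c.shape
(2, 7, 5)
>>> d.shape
(37,)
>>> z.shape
(7, 5)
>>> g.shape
(11, 37, 37, 2)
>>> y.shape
(5, 7, 2)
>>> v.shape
(2, 7, 5)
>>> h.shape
(2, 5)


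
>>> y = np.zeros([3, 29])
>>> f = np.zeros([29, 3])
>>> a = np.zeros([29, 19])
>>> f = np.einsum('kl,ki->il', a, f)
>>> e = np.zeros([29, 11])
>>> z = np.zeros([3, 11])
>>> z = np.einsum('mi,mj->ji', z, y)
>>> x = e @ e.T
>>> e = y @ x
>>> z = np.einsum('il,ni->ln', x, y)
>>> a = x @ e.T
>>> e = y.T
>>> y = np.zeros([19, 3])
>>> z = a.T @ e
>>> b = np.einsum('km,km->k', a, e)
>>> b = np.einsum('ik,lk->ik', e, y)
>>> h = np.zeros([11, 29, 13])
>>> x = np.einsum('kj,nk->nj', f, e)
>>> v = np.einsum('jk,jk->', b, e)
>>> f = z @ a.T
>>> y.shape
(19, 3)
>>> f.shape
(3, 29)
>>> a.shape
(29, 3)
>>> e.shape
(29, 3)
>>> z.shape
(3, 3)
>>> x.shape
(29, 19)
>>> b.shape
(29, 3)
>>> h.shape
(11, 29, 13)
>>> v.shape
()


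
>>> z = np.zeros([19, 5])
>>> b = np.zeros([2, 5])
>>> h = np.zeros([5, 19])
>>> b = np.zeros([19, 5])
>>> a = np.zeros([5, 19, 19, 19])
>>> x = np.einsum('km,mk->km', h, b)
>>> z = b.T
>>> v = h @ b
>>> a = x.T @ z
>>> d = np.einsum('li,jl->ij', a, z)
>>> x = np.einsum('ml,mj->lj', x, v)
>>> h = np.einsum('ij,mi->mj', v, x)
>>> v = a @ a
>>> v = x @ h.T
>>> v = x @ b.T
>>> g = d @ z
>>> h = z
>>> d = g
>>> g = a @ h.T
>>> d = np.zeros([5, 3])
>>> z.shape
(5, 19)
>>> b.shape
(19, 5)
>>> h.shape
(5, 19)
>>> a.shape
(19, 19)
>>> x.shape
(19, 5)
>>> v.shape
(19, 19)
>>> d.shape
(5, 3)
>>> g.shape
(19, 5)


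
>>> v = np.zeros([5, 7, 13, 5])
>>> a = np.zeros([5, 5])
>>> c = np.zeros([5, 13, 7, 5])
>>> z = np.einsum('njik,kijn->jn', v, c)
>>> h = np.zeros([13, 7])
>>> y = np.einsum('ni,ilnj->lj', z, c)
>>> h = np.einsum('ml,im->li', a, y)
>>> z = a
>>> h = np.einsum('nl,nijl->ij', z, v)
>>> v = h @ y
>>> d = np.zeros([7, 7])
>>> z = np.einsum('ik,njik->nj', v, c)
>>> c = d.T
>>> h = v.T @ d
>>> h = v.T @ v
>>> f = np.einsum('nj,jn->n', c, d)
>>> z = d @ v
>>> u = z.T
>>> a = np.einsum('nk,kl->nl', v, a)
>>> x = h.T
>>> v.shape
(7, 5)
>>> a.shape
(7, 5)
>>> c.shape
(7, 7)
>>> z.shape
(7, 5)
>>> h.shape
(5, 5)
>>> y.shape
(13, 5)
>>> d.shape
(7, 7)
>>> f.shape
(7,)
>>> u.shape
(5, 7)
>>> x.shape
(5, 5)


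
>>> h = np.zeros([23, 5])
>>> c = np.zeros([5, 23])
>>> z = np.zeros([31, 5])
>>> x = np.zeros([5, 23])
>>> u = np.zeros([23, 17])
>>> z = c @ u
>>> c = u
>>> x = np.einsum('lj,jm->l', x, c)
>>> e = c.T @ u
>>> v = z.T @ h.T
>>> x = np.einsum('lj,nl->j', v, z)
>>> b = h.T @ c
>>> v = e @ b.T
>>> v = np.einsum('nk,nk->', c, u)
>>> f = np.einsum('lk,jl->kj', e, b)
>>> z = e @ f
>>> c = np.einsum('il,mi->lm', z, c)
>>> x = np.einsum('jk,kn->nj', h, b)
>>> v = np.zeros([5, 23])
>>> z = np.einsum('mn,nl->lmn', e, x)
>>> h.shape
(23, 5)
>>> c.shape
(5, 23)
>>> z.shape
(23, 17, 17)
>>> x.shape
(17, 23)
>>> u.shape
(23, 17)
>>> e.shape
(17, 17)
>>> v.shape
(5, 23)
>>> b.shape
(5, 17)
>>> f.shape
(17, 5)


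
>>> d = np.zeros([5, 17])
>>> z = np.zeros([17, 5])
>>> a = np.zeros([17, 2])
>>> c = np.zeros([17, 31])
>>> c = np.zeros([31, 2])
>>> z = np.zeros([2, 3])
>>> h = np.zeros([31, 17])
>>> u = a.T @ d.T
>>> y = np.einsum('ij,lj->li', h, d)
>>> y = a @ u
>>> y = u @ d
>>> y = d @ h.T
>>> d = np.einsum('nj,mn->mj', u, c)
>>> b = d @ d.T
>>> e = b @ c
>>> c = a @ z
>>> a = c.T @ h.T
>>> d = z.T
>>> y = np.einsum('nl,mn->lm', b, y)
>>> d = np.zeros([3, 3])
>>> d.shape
(3, 3)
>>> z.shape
(2, 3)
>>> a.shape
(3, 31)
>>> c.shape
(17, 3)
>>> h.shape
(31, 17)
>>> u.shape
(2, 5)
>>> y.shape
(31, 5)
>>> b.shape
(31, 31)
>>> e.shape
(31, 2)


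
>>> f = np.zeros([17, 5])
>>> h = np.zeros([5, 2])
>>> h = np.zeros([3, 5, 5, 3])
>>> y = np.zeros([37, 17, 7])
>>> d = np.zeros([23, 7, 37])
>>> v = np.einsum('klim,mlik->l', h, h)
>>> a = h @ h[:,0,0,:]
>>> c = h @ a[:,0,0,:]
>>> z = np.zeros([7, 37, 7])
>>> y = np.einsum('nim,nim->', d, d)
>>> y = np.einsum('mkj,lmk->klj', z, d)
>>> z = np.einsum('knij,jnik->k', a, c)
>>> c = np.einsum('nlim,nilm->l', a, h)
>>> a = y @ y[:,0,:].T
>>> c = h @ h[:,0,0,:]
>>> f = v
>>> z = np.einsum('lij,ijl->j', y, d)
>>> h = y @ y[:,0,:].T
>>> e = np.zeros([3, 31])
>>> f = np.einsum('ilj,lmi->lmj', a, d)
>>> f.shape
(23, 7, 37)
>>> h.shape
(37, 23, 37)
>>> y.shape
(37, 23, 7)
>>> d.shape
(23, 7, 37)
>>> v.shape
(5,)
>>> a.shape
(37, 23, 37)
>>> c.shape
(3, 5, 5, 3)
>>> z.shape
(7,)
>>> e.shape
(3, 31)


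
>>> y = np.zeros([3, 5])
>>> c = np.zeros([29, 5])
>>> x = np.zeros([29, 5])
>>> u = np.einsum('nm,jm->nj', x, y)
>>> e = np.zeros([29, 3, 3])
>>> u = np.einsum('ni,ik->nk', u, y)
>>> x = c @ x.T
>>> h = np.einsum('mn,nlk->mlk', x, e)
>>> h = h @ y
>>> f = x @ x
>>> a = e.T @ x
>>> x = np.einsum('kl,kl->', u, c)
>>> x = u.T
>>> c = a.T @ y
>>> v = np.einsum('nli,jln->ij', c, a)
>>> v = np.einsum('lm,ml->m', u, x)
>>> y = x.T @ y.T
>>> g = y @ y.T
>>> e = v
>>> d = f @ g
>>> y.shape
(29, 3)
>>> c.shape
(29, 3, 5)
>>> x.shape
(5, 29)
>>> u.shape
(29, 5)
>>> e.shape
(5,)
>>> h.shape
(29, 3, 5)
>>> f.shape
(29, 29)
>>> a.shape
(3, 3, 29)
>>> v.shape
(5,)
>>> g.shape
(29, 29)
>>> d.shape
(29, 29)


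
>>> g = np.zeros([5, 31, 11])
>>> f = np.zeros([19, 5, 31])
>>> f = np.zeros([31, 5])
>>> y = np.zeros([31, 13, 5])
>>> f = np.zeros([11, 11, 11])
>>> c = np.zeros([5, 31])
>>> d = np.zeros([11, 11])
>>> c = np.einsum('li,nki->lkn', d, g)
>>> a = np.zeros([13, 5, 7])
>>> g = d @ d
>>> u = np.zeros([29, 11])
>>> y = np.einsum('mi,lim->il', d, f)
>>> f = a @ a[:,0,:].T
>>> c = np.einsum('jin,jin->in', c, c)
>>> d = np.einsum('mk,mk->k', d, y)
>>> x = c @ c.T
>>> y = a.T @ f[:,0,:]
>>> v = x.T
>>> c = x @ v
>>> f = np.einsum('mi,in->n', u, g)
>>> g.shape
(11, 11)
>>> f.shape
(11,)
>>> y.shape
(7, 5, 13)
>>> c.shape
(31, 31)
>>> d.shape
(11,)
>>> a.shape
(13, 5, 7)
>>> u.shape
(29, 11)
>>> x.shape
(31, 31)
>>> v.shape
(31, 31)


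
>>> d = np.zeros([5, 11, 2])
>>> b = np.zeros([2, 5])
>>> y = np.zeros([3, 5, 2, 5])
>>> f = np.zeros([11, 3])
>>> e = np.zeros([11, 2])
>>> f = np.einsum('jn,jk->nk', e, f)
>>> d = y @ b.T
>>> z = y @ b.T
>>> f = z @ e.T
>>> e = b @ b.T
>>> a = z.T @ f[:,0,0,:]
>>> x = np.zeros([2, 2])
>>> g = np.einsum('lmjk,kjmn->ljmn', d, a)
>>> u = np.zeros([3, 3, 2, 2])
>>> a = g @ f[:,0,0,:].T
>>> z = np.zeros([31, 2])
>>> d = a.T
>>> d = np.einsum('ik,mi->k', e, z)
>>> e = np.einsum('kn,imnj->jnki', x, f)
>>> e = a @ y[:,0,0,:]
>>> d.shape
(2,)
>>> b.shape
(2, 5)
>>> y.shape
(3, 5, 2, 5)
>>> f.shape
(3, 5, 2, 11)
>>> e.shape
(3, 2, 5, 5)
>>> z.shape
(31, 2)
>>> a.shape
(3, 2, 5, 3)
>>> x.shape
(2, 2)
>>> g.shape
(3, 2, 5, 11)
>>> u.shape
(3, 3, 2, 2)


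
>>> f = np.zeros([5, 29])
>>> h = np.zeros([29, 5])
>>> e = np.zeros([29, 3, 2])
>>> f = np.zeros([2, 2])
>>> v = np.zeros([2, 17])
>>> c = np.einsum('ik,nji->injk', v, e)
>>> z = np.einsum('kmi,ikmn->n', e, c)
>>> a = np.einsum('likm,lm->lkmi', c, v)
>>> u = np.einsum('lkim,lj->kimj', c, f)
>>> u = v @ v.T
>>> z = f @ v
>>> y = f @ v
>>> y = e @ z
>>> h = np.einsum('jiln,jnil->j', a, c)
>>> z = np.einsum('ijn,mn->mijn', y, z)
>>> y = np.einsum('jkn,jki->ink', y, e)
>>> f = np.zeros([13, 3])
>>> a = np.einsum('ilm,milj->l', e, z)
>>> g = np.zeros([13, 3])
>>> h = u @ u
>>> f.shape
(13, 3)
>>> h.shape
(2, 2)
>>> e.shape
(29, 3, 2)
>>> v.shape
(2, 17)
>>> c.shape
(2, 29, 3, 17)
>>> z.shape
(2, 29, 3, 17)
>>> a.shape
(3,)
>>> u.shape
(2, 2)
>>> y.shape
(2, 17, 3)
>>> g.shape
(13, 3)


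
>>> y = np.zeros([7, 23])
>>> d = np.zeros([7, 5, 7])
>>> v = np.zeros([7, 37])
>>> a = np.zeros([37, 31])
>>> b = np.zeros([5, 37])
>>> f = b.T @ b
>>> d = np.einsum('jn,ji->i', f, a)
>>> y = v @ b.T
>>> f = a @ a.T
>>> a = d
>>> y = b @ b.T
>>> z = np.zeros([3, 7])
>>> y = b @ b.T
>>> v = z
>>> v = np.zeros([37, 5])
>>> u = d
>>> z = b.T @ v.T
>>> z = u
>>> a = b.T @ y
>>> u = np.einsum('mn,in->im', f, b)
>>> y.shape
(5, 5)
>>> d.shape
(31,)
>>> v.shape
(37, 5)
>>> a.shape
(37, 5)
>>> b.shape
(5, 37)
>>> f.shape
(37, 37)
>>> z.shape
(31,)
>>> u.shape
(5, 37)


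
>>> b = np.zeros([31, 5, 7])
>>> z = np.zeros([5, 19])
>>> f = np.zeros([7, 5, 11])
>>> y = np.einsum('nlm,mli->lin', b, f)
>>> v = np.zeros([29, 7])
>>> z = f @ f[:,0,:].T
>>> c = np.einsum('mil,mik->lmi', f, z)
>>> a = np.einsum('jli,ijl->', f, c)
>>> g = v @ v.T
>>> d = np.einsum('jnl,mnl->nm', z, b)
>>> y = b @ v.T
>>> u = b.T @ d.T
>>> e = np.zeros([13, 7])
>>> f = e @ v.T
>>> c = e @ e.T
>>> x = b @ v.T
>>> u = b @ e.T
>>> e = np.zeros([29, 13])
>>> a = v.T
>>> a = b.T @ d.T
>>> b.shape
(31, 5, 7)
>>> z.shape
(7, 5, 7)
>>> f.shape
(13, 29)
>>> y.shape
(31, 5, 29)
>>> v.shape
(29, 7)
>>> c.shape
(13, 13)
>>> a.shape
(7, 5, 5)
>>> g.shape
(29, 29)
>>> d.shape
(5, 31)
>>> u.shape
(31, 5, 13)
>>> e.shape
(29, 13)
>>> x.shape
(31, 5, 29)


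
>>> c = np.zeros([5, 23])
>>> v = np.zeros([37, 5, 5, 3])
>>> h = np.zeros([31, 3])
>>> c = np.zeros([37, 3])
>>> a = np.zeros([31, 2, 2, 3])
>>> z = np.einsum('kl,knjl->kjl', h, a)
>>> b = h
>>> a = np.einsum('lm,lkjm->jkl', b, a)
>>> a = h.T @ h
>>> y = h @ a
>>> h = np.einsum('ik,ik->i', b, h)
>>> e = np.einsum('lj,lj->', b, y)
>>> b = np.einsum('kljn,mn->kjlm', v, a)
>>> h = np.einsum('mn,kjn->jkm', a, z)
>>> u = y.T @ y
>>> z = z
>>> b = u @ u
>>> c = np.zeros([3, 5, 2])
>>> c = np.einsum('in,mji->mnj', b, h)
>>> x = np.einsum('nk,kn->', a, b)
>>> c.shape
(2, 3, 31)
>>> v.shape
(37, 5, 5, 3)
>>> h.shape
(2, 31, 3)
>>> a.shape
(3, 3)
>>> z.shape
(31, 2, 3)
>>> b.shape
(3, 3)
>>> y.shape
(31, 3)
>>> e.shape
()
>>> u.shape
(3, 3)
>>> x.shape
()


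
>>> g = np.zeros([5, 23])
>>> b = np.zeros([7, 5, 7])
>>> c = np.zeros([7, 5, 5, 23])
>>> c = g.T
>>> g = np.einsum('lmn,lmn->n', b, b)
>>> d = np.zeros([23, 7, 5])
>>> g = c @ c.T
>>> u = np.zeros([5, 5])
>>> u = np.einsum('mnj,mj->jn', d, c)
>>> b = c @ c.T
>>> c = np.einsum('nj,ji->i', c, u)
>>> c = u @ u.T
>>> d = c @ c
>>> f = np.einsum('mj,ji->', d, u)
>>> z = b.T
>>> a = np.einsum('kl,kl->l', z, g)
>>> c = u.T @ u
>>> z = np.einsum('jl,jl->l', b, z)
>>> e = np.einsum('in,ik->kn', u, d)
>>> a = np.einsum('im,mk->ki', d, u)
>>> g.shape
(23, 23)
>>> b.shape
(23, 23)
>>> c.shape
(7, 7)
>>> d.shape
(5, 5)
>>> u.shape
(5, 7)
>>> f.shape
()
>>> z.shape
(23,)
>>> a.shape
(7, 5)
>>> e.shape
(5, 7)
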